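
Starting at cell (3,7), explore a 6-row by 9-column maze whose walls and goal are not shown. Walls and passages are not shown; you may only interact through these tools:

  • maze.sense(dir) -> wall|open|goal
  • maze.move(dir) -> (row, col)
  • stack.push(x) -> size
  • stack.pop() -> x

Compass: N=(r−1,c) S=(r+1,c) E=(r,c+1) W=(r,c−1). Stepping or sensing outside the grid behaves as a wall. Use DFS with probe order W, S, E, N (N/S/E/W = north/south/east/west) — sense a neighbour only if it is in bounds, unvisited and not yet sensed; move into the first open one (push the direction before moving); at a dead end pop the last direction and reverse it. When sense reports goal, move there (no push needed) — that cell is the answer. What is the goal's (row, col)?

% maze.sense west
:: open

% stack.push west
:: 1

% maze.move west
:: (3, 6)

% maze.sense west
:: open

% stack.push west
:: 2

% maze.move west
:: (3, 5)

% maze.sense west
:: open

% stack.push west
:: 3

% maze.move west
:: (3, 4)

% maze.sense west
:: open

% stack.push west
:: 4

% maze.move west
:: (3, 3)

% maze.sense west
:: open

% stack.push west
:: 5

% maze.move west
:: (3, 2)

% maze.sense west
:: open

% stack.push west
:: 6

% maze.move west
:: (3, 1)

% maze.sense west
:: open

% stack.push west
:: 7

% maze.move west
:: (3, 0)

% maze.sense south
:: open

% stack.push south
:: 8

% maze.move south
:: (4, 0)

% maze.sense south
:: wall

% maze.sense east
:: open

% stack.push east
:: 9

% maze.move east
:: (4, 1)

% maze.sense south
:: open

% stack.push south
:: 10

% maze.move south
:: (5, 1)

% maze.sense east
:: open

% stack.push east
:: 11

% maze.move east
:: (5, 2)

% maze.sense east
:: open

% stack.push east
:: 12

% maze.move east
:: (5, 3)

% maze.sense east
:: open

% stack.push east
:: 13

% maze.move east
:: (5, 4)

% maze.sense east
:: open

% stack.push east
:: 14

% maze.move east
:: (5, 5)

% maze.sense east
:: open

% stack.push east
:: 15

% maze.move east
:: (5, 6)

% maze.sense east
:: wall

% maze.sense north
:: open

% stack.push north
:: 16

% maze.move north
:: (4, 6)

% maze.sense west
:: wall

% maze.sense east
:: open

% stack.push east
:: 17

% maze.move east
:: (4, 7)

% maze.sense east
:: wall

% stack.pop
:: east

% maze.move west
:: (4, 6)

% stack.pop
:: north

% maze.move south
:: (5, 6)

% stack.pop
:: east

% maze.move west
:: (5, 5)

% stack.pop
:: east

% maze.move west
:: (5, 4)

% maze.sense north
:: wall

% stack.pop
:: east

% maze.move west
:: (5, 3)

% maze.sense north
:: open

% stack.push north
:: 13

% maze.move north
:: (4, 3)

% maze.sense west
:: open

% stack.push west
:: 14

% maze.move west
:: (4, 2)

% stack.pop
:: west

% maze.move east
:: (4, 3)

% stack.pop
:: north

% maze.move south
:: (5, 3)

% stack.pop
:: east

% maze.move west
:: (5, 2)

% stack.pop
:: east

% maze.move west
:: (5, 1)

% stack.pop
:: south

% maze.move north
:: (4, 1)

% stack.pop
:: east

% maze.move west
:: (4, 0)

% stack.pop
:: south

% maze.move north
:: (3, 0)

% maze.sense north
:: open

% stack.push north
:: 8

% maze.move north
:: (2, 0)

% maze.sense east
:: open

% stack.push east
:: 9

% maze.move east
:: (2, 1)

% maze.sense east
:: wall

% maze.sense north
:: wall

% stack.pop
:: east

% maze.move west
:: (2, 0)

% maze.sense north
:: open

% stack.push north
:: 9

% maze.move north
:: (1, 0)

% maze.sense north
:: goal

% maze.move north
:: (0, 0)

Answer: (0, 0)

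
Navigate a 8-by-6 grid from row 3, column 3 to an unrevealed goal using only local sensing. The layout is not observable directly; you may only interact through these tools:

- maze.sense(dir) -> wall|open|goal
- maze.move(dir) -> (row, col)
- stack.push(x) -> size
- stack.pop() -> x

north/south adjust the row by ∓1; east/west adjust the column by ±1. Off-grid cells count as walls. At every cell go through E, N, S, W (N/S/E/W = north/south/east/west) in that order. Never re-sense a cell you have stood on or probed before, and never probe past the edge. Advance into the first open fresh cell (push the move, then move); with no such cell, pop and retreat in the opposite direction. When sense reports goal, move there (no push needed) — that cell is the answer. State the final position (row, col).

→ maze.sense(dir: east)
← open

→ stack.push(x: east)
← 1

→ maze.move(dir: east)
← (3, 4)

→ maze.sense(dir: east)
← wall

→ maze.sense(dir: north)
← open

→ stack.push(x: north)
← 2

→ maze.move(dir: north)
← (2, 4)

→ maze.sense(dir: east)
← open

→ stack.push(x: east)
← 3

→ maze.move(dir: east)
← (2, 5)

→ maze.sense(dir: north)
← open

→ stack.push(x: north)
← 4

→ maze.move(dir: north)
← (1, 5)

→ maze.sense(dir: north)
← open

→ stack.push(x: north)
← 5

→ maze.move(dir: north)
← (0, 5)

→ maze.sense(dir: west)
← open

→ stack.push(x: west)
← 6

→ maze.move(dir: west)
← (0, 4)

→ maze.sense(dir: south)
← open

→ stack.push(x: south)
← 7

→ maze.move(dir: south)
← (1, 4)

→ maze.sense(dir: west)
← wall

→ stack.pop()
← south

→ maze.move(dir: north)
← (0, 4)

→ maze.sense(dir: west)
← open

→ stack.push(x: west)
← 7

→ maze.move(dir: west)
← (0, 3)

→ maze.sense(dir: west)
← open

→ stack.push(x: west)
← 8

→ maze.move(dir: west)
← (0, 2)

→ maze.sense(dir: south)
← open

→ stack.push(x: south)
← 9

→ maze.move(dir: south)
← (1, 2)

→ maze.sense(dir: south)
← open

→ stack.push(x: south)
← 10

→ maze.move(dir: south)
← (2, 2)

→ maze.sense(dir: east)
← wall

→ maze.sense(dir: south)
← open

→ stack.push(x: south)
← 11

→ maze.move(dir: south)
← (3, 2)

→ maze.sense(dir: south)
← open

→ stack.push(x: south)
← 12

→ maze.move(dir: south)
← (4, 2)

→ maze.sense(dir: east)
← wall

→ maze.sense(dir: south)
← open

→ stack.push(x: south)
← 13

→ maze.move(dir: south)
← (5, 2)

→ maze.sense(dir: east)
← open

→ stack.push(x: east)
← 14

→ maze.move(dir: east)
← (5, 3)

→ maze.sense(dir: east)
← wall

→ maze.sense(dir: south)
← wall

→ stack.pop()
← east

→ maze.move(dir: west)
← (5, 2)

→ maze.sense(dir: south)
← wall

→ maze.sense(dir: west)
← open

→ stack.push(x: west)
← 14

→ maze.move(dir: west)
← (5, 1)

→ maze.sense(dir: north)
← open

→ stack.push(x: north)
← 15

→ maze.move(dir: north)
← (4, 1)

→ maze.sense(dir: north)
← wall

→ maze.sense(dir: west)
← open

→ stack.push(x: west)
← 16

→ maze.move(dir: west)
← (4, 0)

→ maze.sense(dir: north)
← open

→ stack.push(x: north)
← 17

→ maze.move(dir: north)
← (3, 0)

→ maze.sense(dir: north)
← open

→ stack.push(x: north)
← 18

→ maze.move(dir: north)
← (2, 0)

→ maze.sense(dir: east)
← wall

→ maze.sense(dir: north)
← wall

→ stack.pop()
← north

→ maze.move(dir: south)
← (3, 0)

→ stack.pop()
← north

→ maze.move(dir: south)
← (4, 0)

→ maze.sense(dir: south)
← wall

→ stack.pop()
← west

→ maze.move(dir: east)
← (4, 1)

→ stack.pop()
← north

→ maze.move(dir: south)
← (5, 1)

→ maze.sense(dir: south)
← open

→ stack.push(x: south)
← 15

→ maze.move(dir: south)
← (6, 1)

→ maze.sense(dir: south)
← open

→ stack.push(x: south)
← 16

→ maze.move(dir: south)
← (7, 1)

→ maze.sense(dir: east)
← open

→ stack.push(x: east)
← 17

→ maze.move(dir: east)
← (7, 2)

→ maze.sense(dir: east)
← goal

→ maze.move(dir: east)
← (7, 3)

Answer: (7, 3)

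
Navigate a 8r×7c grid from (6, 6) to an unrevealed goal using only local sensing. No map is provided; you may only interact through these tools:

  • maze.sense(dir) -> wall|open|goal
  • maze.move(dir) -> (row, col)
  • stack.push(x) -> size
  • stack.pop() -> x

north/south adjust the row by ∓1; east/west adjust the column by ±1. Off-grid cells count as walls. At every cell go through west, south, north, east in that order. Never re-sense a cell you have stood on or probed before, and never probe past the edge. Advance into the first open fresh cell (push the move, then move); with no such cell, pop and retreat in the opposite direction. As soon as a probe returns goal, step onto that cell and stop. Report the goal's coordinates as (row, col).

Using maze.sense passing dir=west, and get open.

I run stack.push passing x=west, and get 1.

Calling maze.move passing dir=west, giving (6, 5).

Using maze.sense passing dir=west, which returns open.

Then stack.push passing x=west, and get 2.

I run maze.move passing dir=west, yielding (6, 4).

Next I call maze.sense passing dir=west, : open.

Invoking stack.push passing x=west, and get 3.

Next I call maze.move passing dir=west, yielding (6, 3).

I run maze.sense passing dir=west, and get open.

I invoke stack.push passing x=west, which returns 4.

I run maze.move passing dir=west, and see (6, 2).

I use maze.sense passing dir=west, and get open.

Now I run stack.push passing x=west, — result: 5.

I invoke maze.move passing dir=west, → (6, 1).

I run maze.sense passing dir=west, yielding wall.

Next I call maze.sense passing dir=south, and observe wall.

Next I call maze.sense passing dir=north, yielding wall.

I try stack.pop(), and observe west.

I invoke maze.move passing dir=east, yielding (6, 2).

Invoking maze.sense passing dir=south, and see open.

I invoke stack.push passing x=south, and see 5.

I try maze.move passing dir=south, and get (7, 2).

I run maze.sense passing dir=east, which returns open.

I invoke stack.push passing x=east, → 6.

I use maze.move passing dir=east, : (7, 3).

I call maze.sense passing dir=east, giving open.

I try stack.push passing x=east, giving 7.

Calling maze.move passing dir=east, and observe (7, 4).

Next I call maze.sense passing dir=east, and observe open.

Using stack.push passing x=east, yielding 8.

I try maze.move passing dir=east, which returns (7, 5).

Now I run maze.sense passing dir=east, — result: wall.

I try stack.pop, : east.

Using maze.move passing dir=west, which returns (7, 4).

I invoke stack.pop(), yielding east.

Then maze.move passing dir=west, giving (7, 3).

I run stack.pop(), : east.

Calling maze.move passing dir=west, and observe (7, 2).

Calling stack.pop, → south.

I invoke maze.move passing dir=north, — result: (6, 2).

Then maze.sense passing dir=north, : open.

I try stack.push passing x=north, yielding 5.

I use maze.move passing dir=north, which returns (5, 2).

Using maze.sense passing dir=north, which returns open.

Then stack.push passing x=north, and see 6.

I try maze.move passing dir=north, giving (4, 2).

Then maze.sense passing dir=west, and observe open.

I call stack.push passing x=west, → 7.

Using maze.move passing dir=west, and get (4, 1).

Invoking maze.sense passing dir=west, : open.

I invoke stack.push passing x=west, yielding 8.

I call maze.move passing dir=west, : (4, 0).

I invoke maze.sense passing dir=south, : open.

Calling stack.push passing x=south, and get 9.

Now I run maze.move passing dir=south, → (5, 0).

I use stack.pop, → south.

Calling maze.move passing dir=north, giving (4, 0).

I call maze.sense passing dir=north, and see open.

I run stack.push passing x=north, : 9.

Then maze.move passing dir=north, → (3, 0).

Now I run maze.sense passing dir=north, → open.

I call stack.push passing x=north, → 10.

Next I call maze.move passing dir=north, which returns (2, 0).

Using maze.sense passing dir=north, and get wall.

I invoke maze.sense passing dir=east, which returns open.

Invoking stack.push passing x=east, and observe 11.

I run maze.move passing dir=east, → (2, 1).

I run maze.sense passing dir=south, giving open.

I use stack.push passing x=south, → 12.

I invoke maze.move passing dir=south, and get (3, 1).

I use maze.sense passing dir=east, and observe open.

I run stack.push passing x=east, which returns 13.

Invoking maze.move passing dir=east, : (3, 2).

I use maze.sense passing dir=north, : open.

I try stack.push passing x=north, giving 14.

Next I call maze.move passing dir=north, → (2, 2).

Next I call maze.sense passing dir=north, : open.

Next I call stack.push passing x=north, : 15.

Next I call maze.move passing dir=north, → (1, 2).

I call maze.sense passing dir=west, and see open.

I try stack.push passing x=west, and get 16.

I try maze.move passing dir=west, giving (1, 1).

I invoke maze.sense passing dir=north, — result: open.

I run stack.push passing x=north, and observe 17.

I try maze.move passing dir=north, which returns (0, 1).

I call maze.sense passing dir=west, which returns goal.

Invoking maze.move passing dir=west, : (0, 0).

Answer: (0, 0)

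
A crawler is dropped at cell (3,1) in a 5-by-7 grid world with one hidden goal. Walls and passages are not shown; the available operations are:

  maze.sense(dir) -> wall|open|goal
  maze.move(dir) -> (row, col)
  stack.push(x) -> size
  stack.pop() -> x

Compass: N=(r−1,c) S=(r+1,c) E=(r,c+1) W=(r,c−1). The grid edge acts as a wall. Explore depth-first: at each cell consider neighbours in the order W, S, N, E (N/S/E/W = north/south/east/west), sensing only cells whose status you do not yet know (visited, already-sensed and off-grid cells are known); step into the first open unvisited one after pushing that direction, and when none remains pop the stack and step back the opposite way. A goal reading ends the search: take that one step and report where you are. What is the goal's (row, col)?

> maze.sense dir→west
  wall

> maze.sense dir→south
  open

> stack.push x→south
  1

> maze.move dir→south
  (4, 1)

> maze.sense dir→west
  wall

> maze.sense dir→east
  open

> stack.push x→east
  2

> maze.move dir→east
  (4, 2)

> maze.sense dir→north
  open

> stack.push x→north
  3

> maze.move dir→north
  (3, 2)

> maze.sense dir→north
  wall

> maze.sense dir→east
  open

> stack.push x→east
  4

> maze.move dir→east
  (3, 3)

> maze.sense dir→south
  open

> stack.push x→south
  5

> maze.move dir→south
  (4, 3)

> maze.sense dir→east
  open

> stack.push x→east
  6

> maze.move dir→east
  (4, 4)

> maze.sense dir→north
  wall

> maze.sense dir→east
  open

> stack.push x→east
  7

> maze.move dir→east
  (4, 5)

> maze.sense dir→north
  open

> stack.push x→north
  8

> maze.move dir→north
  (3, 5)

> maze.sense dir→north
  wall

> maze.sense dir→east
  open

> stack.push x→east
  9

> maze.move dir→east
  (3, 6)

> maze.sense dir→south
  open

> stack.push x→south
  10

> maze.move dir→south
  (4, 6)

> stack.pop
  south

> maze.move dir→north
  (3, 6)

> maze.sense dir→north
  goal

> maze.move dir→north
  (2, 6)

Answer: (2, 6)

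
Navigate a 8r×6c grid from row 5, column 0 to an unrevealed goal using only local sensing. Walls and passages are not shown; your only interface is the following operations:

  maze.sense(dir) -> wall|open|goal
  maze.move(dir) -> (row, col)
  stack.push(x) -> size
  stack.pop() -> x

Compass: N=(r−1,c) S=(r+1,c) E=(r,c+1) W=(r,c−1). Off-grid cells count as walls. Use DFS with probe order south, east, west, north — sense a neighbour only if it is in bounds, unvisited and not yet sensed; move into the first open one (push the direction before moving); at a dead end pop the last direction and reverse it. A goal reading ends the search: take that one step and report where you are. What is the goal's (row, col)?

-- maze.sense(dir='south') : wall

-- maze.sense(dir='east') : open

-- stack.push(x='east') : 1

-- maze.move(dir='east') : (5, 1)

-- maze.sense(dir='south') : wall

-- maze.sense(dir='east') : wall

-- maze.sense(dir='north') : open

-- stack.push(x='north') : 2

-- maze.move(dir='north') : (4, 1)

-- maze.sense(dir='east') : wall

-- maze.sense(dir='west') : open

-- stack.push(x='west') : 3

-- maze.move(dir='west') : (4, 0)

-- maze.sense(dir='north') : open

-- stack.push(x='north') : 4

-- maze.move(dir='north') : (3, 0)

-- maze.sense(dir='east') : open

-- stack.push(x='east') : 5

-- maze.move(dir='east') : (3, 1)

-- maze.sense(dir='east') : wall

-- maze.sense(dir='north') : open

-- stack.push(x='north') : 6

-- maze.move(dir='north') : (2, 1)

-- maze.sense(dir='east') : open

-- stack.push(x='east') : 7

-- maze.move(dir='east') : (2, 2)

-- maze.sense(dir='east') : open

-- stack.push(x='east') : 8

-- maze.move(dir='east') : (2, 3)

-- maze.sense(dir='south') : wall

-- maze.sense(dir='east') : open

-- stack.push(x='east') : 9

-- maze.move(dir='east') : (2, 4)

-- maze.sense(dir='south') : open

-- stack.push(x='south') : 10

-- maze.move(dir='south') : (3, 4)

-- maze.sense(dir='south') : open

-- stack.push(x='south') : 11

-- maze.move(dir='south') : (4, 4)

-- maze.sense(dir='south') : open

-- stack.push(x='south') : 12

-- maze.move(dir='south') : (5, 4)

-- maze.sense(dir='south') : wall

-- maze.sense(dir='east') : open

-- stack.push(x='east') : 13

-- maze.move(dir='east') : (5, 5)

-- maze.sense(dir='south') : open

-- stack.push(x='south') : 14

-- maze.move(dir='south') : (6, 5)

-- maze.sense(dir='south') : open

-- stack.push(x='south') : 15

-- maze.move(dir='south') : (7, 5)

-- maze.sense(dir='west') : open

-- stack.push(x='west') : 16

-- maze.move(dir='west') : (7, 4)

-- maze.sense(dir='west') : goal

-- maze.move(dir='west') : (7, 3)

Answer: (7, 3)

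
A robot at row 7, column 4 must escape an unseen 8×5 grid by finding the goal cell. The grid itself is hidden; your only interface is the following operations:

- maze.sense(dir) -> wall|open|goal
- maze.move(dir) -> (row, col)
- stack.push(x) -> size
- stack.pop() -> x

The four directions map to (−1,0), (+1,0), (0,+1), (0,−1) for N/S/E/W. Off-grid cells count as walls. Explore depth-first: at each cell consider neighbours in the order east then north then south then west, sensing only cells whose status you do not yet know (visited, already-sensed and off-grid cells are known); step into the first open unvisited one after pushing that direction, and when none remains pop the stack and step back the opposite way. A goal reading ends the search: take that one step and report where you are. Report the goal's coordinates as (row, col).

·→ maze.sense(dir→north)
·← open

·→ stack.push(x→north)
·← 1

·→ maze.move(dir→north)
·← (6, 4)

·→ maze.sense(dir→north)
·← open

·→ stack.push(x→north)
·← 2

·→ maze.move(dir→north)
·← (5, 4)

·→ maze.sense(dir→north)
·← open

·→ stack.push(x→north)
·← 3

·→ maze.move(dir→north)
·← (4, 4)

·→ maze.sense(dir→north)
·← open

·→ stack.push(x→north)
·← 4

·→ maze.move(dir→north)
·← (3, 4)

·→ maze.sense(dir→north)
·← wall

·→ maze.sense(dir→west)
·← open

·→ stack.push(x→west)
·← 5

·→ maze.move(dir→west)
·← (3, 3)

·→ maze.sense(dir→north)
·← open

·→ stack.push(x→north)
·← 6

·→ maze.move(dir→north)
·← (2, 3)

·→ maze.sense(dir→north)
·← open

·→ stack.push(x→north)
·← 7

·→ maze.move(dir→north)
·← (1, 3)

·→ maze.sense(dir→east)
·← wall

·→ maze.sense(dir→north)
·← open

·→ stack.push(x→north)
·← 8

·→ maze.move(dir→north)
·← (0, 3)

·→ maze.sense(dir→east)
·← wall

·→ maze.sense(dir→west)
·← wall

·→ stack.pop()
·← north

·→ maze.move(dir→south)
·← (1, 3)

·→ maze.sense(dir→west)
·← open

·→ stack.push(x→west)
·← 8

·→ maze.move(dir→west)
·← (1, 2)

·→ maze.sense(dir→south)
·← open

·→ stack.push(x→south)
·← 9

·→ maze.move(dir→south)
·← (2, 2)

·→ maze.sense(dir→south)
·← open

·→ stack.push(x→south)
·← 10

·→ maze.move(dir→south)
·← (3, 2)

·→ maze.sense(dir→south)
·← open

·→ stack.push(x→south)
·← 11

·→ maze.move(dir→south)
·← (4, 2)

·→ maze.sense(dir→east)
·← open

·→ stack.push(x→east)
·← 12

·→ maze.move(dir→east)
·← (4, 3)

·→ maze.sense(dir→south)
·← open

·→ stack.push(x→south)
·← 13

·→ maze.move(dir→south)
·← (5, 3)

·→ maze.sense(dir→south)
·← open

·→ stack.push(x→south)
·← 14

·→ maze.move(dir→south)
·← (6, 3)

·→ maze.sense(dir→south)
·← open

·→ stack.push(x→south)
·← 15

·→ maze.move(dir→south)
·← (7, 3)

·→ maze.sense(dir→west)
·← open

·→ stack.push(x→west)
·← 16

·→ maze.move(dir→west)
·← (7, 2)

·→ maze.sense(dir→north)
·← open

·→ stack.push(x→north)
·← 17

·→ maze.move(dir→north)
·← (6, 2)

·→ maze.sense(dir→north)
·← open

·→ stack.push(x→north)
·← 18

·→ maze.move(dir→north)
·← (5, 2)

·→ maze.sense(dir→west)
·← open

·→ stack.push(x→west)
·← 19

·→ maze.move(dir→west)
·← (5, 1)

·→ maze.sense(dir→north)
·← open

·→ stack.push(x→north)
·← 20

·→ maze.move(dir→north)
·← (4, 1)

·→ maze.sense(dir→north)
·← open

·→ stack.push(x→north)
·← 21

·→ maze.move(dir→north)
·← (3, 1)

·→ maze.sense(dir→north)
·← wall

·→ maze.sense(dir→west)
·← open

·→ stack.push(x→west)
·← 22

·→ maze.move(dir→west)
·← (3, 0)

·→ maze.sense(dir→north)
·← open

·→ stack.push(x→north)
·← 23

·→ maze.move(dir→north)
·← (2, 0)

·→ maze.sense(dir→north)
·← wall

·→ stack.pop()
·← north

·→ maze.move(dir→south)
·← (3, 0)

·→ maze.sense(dir→south)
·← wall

·→ stack.pop()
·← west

·→ maze.move(dir→east)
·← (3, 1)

·→ stack.pop()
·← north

·→ maze.move(dir→south)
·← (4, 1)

·→ stack.pop()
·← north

·→ maze.move(dir→south)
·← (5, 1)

·→ maze.sense(dir→south)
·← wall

·→ maze.sense(dir→west)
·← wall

·→ stack.pop()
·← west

·→ maze.move(dir→east)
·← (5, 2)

·→ stack.pop()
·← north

·→ maze.move(dir→south)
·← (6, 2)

·→ stack.pop()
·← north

·→ maze.move(dir→south)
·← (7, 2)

·→ maze.sense(dir→west)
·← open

·→ stack.push(x→west)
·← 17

·→ maze.move(dir→west)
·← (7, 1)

·→ maze.sense(dir→west)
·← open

·→ stack.push(x→west)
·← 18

·→ maze.move(dir→west)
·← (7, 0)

·→ maze.sense(dir→north)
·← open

·→ stack.push(x→north)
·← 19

·→ maze.move(dir→north)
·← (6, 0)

·→ stack.pop()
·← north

·→ maze.move(dir→south)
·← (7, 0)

·→ stack.pop()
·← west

·→ maze.move(dir→east)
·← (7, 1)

·→ stack.pop()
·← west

·→ maze.move(dir→east)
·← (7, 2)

·→ stack.pop()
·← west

·→ maze.move(dir→east)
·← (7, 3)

·→ stack.pop()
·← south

·→ maze.move(dir→north)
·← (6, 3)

·→ stack.pop()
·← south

·→ maze.move(dir→north)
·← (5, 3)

·→ stack.pop()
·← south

·→ maze.move(dir→north)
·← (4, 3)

·→ stack.pop()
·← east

·→ maze.move(dir→west)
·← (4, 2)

·→ stack.pop()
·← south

·→ maze.move(dir→north)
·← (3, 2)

·→ stack.pop()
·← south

·→ maze.move(dir→north)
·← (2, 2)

·→ stack.pop()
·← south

·→ maze.move(dir→north)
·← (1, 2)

·→ maze.sense(dir→west)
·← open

·→ stack.push(x→west)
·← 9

·→ maze.move(dir→west)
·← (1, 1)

·→ maze.sense(dir→north)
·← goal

·→ maze.move(dir→north)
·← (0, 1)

Answer: (0, 1)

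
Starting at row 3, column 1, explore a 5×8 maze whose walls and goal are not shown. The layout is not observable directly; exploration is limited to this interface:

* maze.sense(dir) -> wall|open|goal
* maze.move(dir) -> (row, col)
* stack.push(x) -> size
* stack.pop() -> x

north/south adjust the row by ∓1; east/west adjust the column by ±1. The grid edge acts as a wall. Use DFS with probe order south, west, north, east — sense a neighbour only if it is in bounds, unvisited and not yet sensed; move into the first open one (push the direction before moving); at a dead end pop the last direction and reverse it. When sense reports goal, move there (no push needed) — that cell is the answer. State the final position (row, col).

% 1. maze.sense(dir='south') => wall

% 2. maze.sense(dir='west') => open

% 3. stack.push(x='west') => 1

% 4. maze.move(dir='west') => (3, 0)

% 5. maze.sense(dir='south') => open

% 6. stack.push(x='south') => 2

% 7. maze.move(dir='south') => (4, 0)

% 8. stack.pop() => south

% 9. maze.move(dir='north') => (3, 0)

% 10. maze.sense(dir='north') => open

% 11. stack.push(x='north') => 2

% 12. maze.move(dir='north') => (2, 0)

% 13. maze.sense(dir='north') => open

% 14. stack.push(x='north') => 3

% 15. maze.move(dir='north') => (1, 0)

% 16. maze.sense(dir='north') => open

% 17. stack.push(x='north') => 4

% 18. maze.move(dir='north') => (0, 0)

% 19. maze.sense(dir='east') => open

% 20. stack.push(x='east') => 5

% 21. maze.move(dir='east') => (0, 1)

% 22. maze.sense(dir='south') => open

% 23. stack.push(x='south') => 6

% 24. maze.move(dir='south') => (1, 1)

% 25. maze.sense(dir='south') => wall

% 26. maze.sense(dir='east') => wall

% 27. stack.pop() => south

% 28. maze.move(dir='north') => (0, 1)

% 29. maze.sense(dir='east') => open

% 30. stack.push(x='east') => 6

% 31. maze.move(dir='east') => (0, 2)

% 32. maze.sense(dir='east') => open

% 33. stack.push(x='east') => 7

% 34. maze.move(dir='east') => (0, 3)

% 35. maze.sense(dir='south') => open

% 36. stack.push(x='south') => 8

% 37. maze.move(dir='south') => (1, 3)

% 38. maze.sense(dir='south') => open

% 39. stack.push(x='south') => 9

% 40. maze.move(dir='south') => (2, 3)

% 41. maze.sense(dir='south') => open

% 42. stack.push(x='south') => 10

% 43. maze.move(dir='south') => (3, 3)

% 44. maze.sense(dir='south') => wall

% 45. maze.sense(dir='west') => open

% 46. stack.push(x='west') => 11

% 47. maze.move(dir='west') => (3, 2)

% 48. maze.sense(dir='south') => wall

% 49. maze.sense(dir='north') => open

% 50. stack.push(x='north') => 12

% 51. maze.move(dir='north') => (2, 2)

% 52. stack.pop() => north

% 53. maze.move(dir='south') => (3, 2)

% 54. stack.pop() => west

% 55. maze.move(dir='east') => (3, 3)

% 56. maze.sense(dir='east') => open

% 57. stack.push(x='east') => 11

% 58. maze.move(dir='east') => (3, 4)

% 59. maze.sense(dir='south') => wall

% 60. maze.sense(dir='north') => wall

% 61. maze.sense(dir='east') => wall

% 62. stack.pop() => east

% 63. maze.move(dir='west') => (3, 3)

% 64. stack.pop() => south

% 65. maze.move(dir='north') => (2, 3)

% 66. stack.pop() => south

% 67. maze.move(dir='north') => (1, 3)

% 68. maze.sense(dir='east') => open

% 69. stack.push(x='east') => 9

% 70. maze.move(dir='east') => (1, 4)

% 71. maze.sense(dir='north') => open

% 72. stack.push(x='north') => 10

% 73. maze.move(dir='north') => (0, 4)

% 74. maze.sense(dir='east') => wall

% 75. stack.pop() => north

% 76. maze.move(dir='south') => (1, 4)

% 77. maze.sense(dir='east') => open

% 78. stack.push(x='east') => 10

% 79. maze.move(dir='east') => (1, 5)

% 80. maze.sense(dir='south') => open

% 81. stack.push(x='south') => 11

% 82. maze.move(dir='south') => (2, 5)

% 83. maze.sense(dir='east') => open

% 84. stack.push(x='east') => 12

% 85. maze.move(dir='east') => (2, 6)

% 86. maze.sense(dir='south') => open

% 87. stack.push(x='south') => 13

% 88. maze.move(dir='south') => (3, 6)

% 89. maze.sense(dir='south') => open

% 90. stack.push(x='south') => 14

% 91. maze.move(dir='south') => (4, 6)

% 92. maze.sense(dir='west') => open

% 93. stack.push(x='west') => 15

% 94. maze.move(dir='west') => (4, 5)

% 95. stack.pop() => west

% 96. maze.move(dir='east') => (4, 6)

% 97. maze.sense(dir='east') => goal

% 98. maze.move(dir='east') => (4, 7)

Answer: (4, 7)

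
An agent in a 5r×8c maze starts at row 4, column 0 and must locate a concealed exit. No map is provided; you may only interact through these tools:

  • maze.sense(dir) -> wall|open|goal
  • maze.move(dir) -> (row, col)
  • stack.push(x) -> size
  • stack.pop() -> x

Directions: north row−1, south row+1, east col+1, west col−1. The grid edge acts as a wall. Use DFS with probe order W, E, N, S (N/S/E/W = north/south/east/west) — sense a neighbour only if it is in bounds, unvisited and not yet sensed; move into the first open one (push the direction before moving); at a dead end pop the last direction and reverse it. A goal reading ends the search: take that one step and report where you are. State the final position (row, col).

Now I run maze.sense with dir→east, and get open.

I try stack.push with x→east, — result: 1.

I call maze.move with dir→east, giving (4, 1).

Invoking maze.sense with dir→east, and see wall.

I call maze.sense with dir→north, : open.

I run stack.push with x→north, and get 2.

Using maze.move with dir→north, — result: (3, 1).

Invoking maze.sense with dir→west, : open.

Calling stack.push with x→west, giving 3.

Now I run maze.move with dir→west, which returns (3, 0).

I try maze.sense with dir→north, yielding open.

I call stack.push with x→north, → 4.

I invoke maze.move with dir→north, which returns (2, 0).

I use maze.sense with dir→east, yielding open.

Now I run stack.push with x→east, and get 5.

Calling maze.move with dir→east, which returns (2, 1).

I call maze.sense with dir→east, : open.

Next I call stack.push with x→east, : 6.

Using maze.move with dir→east, giving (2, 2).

Using maze.sense with dir→east, and observe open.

Calling stack.push with x→east, : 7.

I run maze.move with dir→east, → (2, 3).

Then maze.sense with dir→east, which returns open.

Then stack.push with x→east, and observe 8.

I use maze.move with dir→east, — result: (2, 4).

I invoke maze.sense with dir→east, and get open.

Using stack.push with x→east, yielding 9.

Calling maze.move with dir→east, : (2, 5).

I run maze.sense with dir→east, yielding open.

I call stack.push with x→east, giving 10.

Invoking maze.move with dir→east, — result: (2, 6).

I try maze.sense with dir→east, and observe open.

Calling stack.push with x→east, and observe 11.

Calling maze.move with dir→east, and observe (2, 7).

Now I run maze.sense with dir→north, → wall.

Using maze.sense with dir→south, giving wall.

I use stack.pop(), — result: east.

I run maze.move with dir→west, → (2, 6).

I use maze.sense with dir→north, giving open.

I use stack.push with x→north, yielding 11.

I use maze.move with dir→north, : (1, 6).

Calling maze.sense with dir→west, giving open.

Invoking stack.push with x→west, and observe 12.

Then maze.move with dir→west, which returns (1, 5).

Invoking maze.sense with dir→west, — result: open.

Invoking stack.push with x→west, and get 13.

I run maze.move with dir→west, → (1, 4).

I run maze.sense with dir→west, and get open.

Calling stack.push with x→west, yielding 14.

Now I run maze.move with dir→west, giving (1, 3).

Then maze.sense with dir→west, which returns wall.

Using maze.sense with dir→north, yielding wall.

I try stack.pop(), and get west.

I use maze.move with dir→east, and observe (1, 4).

I use maze.sense with dir→north, giving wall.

I call stack.pop(), : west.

I use maze.move with dir→east, — result: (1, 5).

Now I run maze.sense with dir→north, which returns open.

Then stack.push with x→north, yielding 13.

I try maze.move with dir→north, and see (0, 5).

I invoke maze.sense with dir→east, which returns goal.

I run maze.move with dir→east, — result: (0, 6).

Answer: (0, 6)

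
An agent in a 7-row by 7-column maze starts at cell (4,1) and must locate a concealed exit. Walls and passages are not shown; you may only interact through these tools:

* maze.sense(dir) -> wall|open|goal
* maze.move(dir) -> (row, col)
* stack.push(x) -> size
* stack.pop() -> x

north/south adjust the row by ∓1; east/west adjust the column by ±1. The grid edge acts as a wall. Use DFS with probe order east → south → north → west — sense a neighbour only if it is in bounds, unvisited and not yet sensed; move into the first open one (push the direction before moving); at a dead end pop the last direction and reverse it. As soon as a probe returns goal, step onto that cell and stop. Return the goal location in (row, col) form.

·→ sense(dir='east')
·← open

·→ push(x='east')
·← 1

·→ move(dir='east')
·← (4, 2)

·→ sense(dir='east')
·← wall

·→ sense(dir='south')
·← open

·→ push(x='south')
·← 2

·→ move(dir='south')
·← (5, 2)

·→ sense(dir='east')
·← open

·→ push(x='east')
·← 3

·→ move(dir='east')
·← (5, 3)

·→ sense(dir='east')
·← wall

·→ sense(dir='south')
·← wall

·→ pop()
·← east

·→ move(dir='west')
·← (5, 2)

·→ sense(dir='south')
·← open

·→ push(x='south')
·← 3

·→ move(dir='south')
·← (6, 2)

·→ sense(dir='west')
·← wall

·→ pop()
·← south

·→ move(dir='north')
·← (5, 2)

·→ sense(dir='west')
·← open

·→ push(x='west')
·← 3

·→ move(dir='west')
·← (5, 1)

·→ sense(dir='west')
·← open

·→ push(x='west')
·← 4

·→ move(dir='west')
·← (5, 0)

·→ sense(dir='south')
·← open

·→ push(x='south')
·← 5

·→ move(dir='south')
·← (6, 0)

·→ pop()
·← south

·→ move(dir='north')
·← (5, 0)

·→ sense(dir='north')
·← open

·→ push(x='north')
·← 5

·→ move(dir='north')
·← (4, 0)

·→ sense(dir='north')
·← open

·→ push(x='north')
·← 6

·→ move(dir='north')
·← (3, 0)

·→ sense(dir='east')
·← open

·→ push(x='east')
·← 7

·→ move(dir='east')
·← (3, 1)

·→ sense(dir='east')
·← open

·→ push(x='east')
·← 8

·→ move(dir='east')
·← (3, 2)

·→ sense(dir='east')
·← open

·→ push(x='east')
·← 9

·→ move(dir='east')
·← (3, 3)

·→ sense(dir='east')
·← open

·→ push(x='east')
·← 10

·→ move(dir='east')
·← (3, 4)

·→ sense(dir='east')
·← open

·→ push(x='east')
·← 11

·→ move(dir='east')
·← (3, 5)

·→ sense(dir='east')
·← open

·→ push(x='east')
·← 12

·→ move(dir='east')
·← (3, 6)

·→ sense(dir='south')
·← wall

·→ sense(dir='north')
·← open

·→ push(x='north')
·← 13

·→ move(dir='north')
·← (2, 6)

·→ sense(dir='north')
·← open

·→ push(x='north')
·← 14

·→ move(dir='north')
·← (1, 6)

·→ sense(dir='north')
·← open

·→ push(x='north')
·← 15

·→ move(dir='north')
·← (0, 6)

·→ sense(dir='west')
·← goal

·→ move(dir='west')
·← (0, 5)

Answer: (0, 5)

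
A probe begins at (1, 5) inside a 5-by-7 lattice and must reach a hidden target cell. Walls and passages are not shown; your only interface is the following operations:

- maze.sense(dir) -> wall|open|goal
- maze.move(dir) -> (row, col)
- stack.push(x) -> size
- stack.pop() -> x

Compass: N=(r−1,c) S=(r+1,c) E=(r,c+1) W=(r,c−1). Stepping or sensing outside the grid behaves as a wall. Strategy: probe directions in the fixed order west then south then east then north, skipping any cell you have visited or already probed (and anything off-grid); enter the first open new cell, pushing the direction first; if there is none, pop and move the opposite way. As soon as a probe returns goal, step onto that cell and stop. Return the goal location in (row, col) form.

Step: maze.sense[west]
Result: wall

Step: maze.sense[south]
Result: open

Step: stack.push[south]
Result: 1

Step: maze.move[south]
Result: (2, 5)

Step: maze.sense[west]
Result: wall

Step: maze.sense[south]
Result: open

Step: stack.push[south]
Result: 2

Step: maze.move[south]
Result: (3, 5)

Step: maze.sense[west]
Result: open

Step: stack.push[west]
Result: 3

Step: maze.move[west]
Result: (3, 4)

Step: maze.sense[west]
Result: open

Step: stack.push[west]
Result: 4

Step: maze.move[west]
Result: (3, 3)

Step: maze.sense[west]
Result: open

Step: stack.push[west]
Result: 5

Step: maze.move[west]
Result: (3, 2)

Step: maze.sense[west]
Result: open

Step: stack.push[west]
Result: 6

Step: maze.move[west]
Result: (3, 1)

Step: maze.sense[west]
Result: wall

Step: maze.sense[south]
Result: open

Step: stack.push[south]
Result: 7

Step: maze.move[south]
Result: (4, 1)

Step: maze.sense[west]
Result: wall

Step: maze.sense[east]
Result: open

Step: stack.push[east]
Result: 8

Step: maze.move[east]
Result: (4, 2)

Step: maze.sense[east]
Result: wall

Step: stack.pop[]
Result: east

Step: maze.move[west]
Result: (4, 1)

Step: stack.pop[]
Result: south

Step: maze.move[north]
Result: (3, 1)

Step: maze.sense[north]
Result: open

Step: stack.push[north]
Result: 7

Step: maze.move[north]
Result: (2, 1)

Step: maze.sense[west]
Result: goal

Step: maze.move[west]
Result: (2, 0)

Answer: (2, 0)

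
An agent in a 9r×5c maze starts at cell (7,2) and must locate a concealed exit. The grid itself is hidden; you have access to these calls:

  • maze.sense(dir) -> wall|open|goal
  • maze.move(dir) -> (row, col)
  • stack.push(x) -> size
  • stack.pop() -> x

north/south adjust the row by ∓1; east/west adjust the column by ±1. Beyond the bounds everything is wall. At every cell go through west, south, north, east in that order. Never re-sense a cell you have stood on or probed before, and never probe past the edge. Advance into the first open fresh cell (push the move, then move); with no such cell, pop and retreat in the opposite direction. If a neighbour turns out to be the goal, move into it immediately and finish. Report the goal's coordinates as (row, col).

==> sense(dir='west')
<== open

==> push(x='west')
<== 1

==> move(dir='west')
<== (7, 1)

==> sense(dir='west')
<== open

==> push(x='west')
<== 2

==> move(dir='west')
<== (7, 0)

==> sense(dir='south')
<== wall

==> sense(dir='north')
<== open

==> push(x='north')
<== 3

==> move(dir='north')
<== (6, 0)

==> sense(dir='north')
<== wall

==> sense(dir='east')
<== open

==> push(x='east')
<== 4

==> move(dir='east')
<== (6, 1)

==> sense(dir='north')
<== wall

==> sense(dir='east')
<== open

==> push(x='east')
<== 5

==> move(dir='east')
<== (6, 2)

==> sense(dir='north')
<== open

==> push(x='north')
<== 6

==> move(dir='north')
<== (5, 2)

==> sense(dir='north')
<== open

==> push(x='north')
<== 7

==> move(dir='north')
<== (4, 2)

==> sense(dir='west')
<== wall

==> sense(dir='north')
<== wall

==> sense(dir='east')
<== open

==> push(x='east')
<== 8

==> move(dir='east')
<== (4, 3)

==> sense(dir='south')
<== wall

==> sense(dir='north')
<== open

==> push(x='north')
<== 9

==> move(dir='north')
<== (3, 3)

==> sense(dir='north')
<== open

==> push(x='north')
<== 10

==> move(dir='north')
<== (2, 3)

==> sense(dir='west')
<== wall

==> sense(dir='north')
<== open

==> push(x='north')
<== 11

==> move(dir='north')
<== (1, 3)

==> sense(dir='west')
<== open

==> push(x='west')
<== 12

==> move(dir='west')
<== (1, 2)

==> sense(dir='west')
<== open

==> push(x='west')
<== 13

==> move(dir='west')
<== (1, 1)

==> sense(dir='west')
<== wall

==> sense(dir='south')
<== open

==> push(x='south')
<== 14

==> move(dir='south')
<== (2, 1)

==> sense(dir='west')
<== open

==> push(x='west')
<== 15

==> move(dir='west')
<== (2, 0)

==> sense(dir='south')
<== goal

==> move(dir='south')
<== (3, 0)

Answer: (3, 0)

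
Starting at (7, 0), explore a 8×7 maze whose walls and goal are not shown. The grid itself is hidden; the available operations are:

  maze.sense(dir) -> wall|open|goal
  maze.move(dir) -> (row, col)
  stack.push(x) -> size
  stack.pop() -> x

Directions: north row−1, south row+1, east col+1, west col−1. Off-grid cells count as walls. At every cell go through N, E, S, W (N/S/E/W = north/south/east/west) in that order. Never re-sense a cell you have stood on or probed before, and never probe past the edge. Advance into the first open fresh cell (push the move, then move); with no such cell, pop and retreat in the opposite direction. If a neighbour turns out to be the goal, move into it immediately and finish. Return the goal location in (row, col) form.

# sense(dir=north) => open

# push(x=north) => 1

# move(dir=north) => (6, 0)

# sense(dir=north) => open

# push(x=north) => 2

# move(dir=north) => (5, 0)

# sense(dir=north) => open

# push(x=north) => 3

# move(dir=north) => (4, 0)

# sense(dir=north) => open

# push(x=north) => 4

# move(dir=north) => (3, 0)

# sense(dir=north) => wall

# sense(dir=east) => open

# push(x=east) => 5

# move(dir=east) => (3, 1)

# sense(dir=north) => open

# push(x=north) => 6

# move(dir=north) => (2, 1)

# sense(dir=north) => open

# push(x=north) => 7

# move(dir=north) => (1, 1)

# sense(dir=north) => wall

# sense(dir=east) => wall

# sense(dir=west) => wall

# pop() => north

# move(dir=south) => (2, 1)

# sense(dir=east) => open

# push(x=east) => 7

# move(dir=east) => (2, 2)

# sense(dir=east) => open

# push(x=east) => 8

# move(dir=east) => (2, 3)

# sense(dir=north) => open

# push(x=north) => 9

# move(dir=north) => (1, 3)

# sense(dir=north) => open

# push(x=north) => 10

# move(dir=north) => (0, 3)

# sense(dir=east) => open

# push(x=east) => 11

# move(dir=east) => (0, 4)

# sense(dir=east) => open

# push(x=east) => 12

# move(dir=east) => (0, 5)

# sense(dir=east) => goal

# move(dir=east) => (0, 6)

Answer: (0, 6)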